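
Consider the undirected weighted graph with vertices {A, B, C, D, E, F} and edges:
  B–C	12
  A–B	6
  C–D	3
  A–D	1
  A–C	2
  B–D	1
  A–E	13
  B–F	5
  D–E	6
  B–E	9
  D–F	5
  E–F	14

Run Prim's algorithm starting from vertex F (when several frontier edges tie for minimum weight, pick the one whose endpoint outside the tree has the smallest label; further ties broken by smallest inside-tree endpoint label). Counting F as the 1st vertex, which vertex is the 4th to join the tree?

Prim, starting at F.
Step 1: frontier [B–F 5, D–F 5, E–F 14] → take B–F (5); add B.
Step 2: frontier [B–D 1, A–B 6, B–E 9, B–C 12, D–F 5, E–F 14] → take B–D (1); add D.
Step 3: frontier [A–B 6, B–E 9, B–C 12, A–D 1, C–D 3, D–E 6, E–F 14] → take A–D (1); add A.
Step 4: frontier [A–C 2, A–E 13, B–E 9, B–C 12, C–D 3, D–E 6, E–F 14] → take A–C (2); add C.
Step 5: frontier [A–E 13, B–E 9, D–E 6, E–F 14] → take D–E (6); add E.
Vertex order: F, B, D, A, C, E. The 4th vertex is A.

A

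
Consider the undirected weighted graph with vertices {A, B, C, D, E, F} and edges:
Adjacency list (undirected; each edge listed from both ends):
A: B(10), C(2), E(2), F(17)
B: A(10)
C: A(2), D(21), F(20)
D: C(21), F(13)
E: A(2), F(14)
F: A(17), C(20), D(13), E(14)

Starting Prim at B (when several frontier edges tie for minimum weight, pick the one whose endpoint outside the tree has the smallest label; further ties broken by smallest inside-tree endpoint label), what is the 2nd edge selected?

A-C

Prim's algorithm from B:
Step 1: frontier [A-B 10] → take A-B (10); add A.
Step 2: frontier [A-C 2, A-E 2, A-F 17] → take A-C (2); add C.
Step 3: frontier [A-E 2, A-F 17, C-F 20, C-D 21] → take A-E (2); add E.
Step 4: frontier [A-F 17, C-F 20, C-D 21, E-F 14] → take E-F (14); add F.
Step 5: frontier [C-D 21, D-F 13] → take D-F (13); add D.
The 2nd edge added is A-C.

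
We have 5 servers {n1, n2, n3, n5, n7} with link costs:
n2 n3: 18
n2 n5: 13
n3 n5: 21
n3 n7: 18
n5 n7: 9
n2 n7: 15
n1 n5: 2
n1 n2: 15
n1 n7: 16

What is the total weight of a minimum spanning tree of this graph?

Sort edges by weight, then run Kruskal:
n1 n5 (2): add — endpoints in different components.
n5 n7 (9): add — endpoints in different components.
n2 n5 (13): add — endpoints in different components.
n1 n2 (15): skip — n2 and n1 already connected.
n2 n7 (15): skip — n7 and n2 already connected.
n1 n7 (16): skip — n7 and n1 already connected.
n2 n3 (18): add — endpoints in different components.
MST edges: n1 n5, n5 n7, n2 n5, n2 n3; total weight 2+9+13+18 = 42.

42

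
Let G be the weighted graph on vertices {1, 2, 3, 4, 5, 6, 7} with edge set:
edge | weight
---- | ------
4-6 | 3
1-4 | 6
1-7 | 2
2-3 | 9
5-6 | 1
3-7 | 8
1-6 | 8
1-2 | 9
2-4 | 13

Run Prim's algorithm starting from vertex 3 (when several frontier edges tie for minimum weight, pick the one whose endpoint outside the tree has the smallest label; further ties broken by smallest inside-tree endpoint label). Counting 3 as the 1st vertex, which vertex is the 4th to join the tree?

4

Prim's algorithm from 3:
Step 1: cheapest edge leaving the tree is 3-7 (8); add 7.
Step 2: cheapest edge leaving the tree is 1-7 (2); add 1.
Step 3: cheapest edge leaving the tree is 1-4 (6); add 4.
Step 4: cheapest edge leaving the tree is 4-6 (3); add 6.
Step 5: cheapest edge leaving the tree is 5-6 (1); add 5.
Step 6: cheapest edge leaving the tree is 1-2 (9); add 2.
Vertex order: 3, 7, 1, 4, 6, 5, 2. The 4th vertex is 4.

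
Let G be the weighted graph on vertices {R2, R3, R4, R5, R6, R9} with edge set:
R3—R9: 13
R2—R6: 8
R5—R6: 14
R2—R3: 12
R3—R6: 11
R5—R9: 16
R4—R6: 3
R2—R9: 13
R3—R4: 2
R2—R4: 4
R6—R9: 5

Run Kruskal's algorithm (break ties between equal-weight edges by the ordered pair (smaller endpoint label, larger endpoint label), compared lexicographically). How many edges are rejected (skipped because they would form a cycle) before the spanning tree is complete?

5

Kruskal's algorithm — process edges by increasing weight (ties by edge label):
R3—R4 (2): add. Components now {R2} {R3,R4} {R6} {R5} {R9}
R4—R6 (3): add. Components now {R2} {R3,R4,R6} {R5} {R9}
R2—R4 (4): add. Components now {R2,R3,R4,R6} {R5} {R9}
R6—R9 (5): add. Components now {R2,R3,R4,R6,R9} {R5}
R2—R6 (8): skip — R2 and R6 already connected.
R3—R6 (11): skip — R3 and R6 already connected.
R2—R3 (12): skip — R2 and R3 already connected.
R2—R9 (13): skip — R2 and R9 already connected.
R3—R9 (13): skip — R3 and R9 already connected.
R5—R6 (14): add. Components now {R2,R3,R4,R5,R6,R9}
Edges rejected before the tree was complete: 5.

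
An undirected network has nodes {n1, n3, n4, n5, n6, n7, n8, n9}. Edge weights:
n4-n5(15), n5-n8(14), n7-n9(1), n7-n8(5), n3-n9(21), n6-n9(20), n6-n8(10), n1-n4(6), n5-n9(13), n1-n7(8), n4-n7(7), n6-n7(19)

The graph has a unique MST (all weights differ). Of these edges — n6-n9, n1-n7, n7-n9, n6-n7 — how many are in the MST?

Kruskal's algorithm — process edges by increasing weight (ties by edge label):
n7-n9 (1): add — endpoints in different components.
n7-n8 (5): add — endpoints in different components.
n1-n4 (6): add — endpoints in different components.
n4-n7 (7): add — endpoints in different components.
n1-n7 (8): skip — n7 and n1 already connected.
n6-n8 (10): add — endpoints in different components.
n5-n9 (13): add — endpoints in different components.
n5-n8 (14): skip — n5 and n8 already connected.
n4-n5 (15): skip — n4 and n5 already connected.
n6-n7 (19): skip — n6 and n7 already connected.
n6-n9 (20): skip — n9 and n6 already connected.
n3-n9 (21): add — endpoints in different components.
MST edge set: {n7-n9, n7-n8, n1-n4, n4-n7, n6-n8, n5-n9, n3-n9}.
Of the listed edges, {n7-n9} are in the MST → 1.

1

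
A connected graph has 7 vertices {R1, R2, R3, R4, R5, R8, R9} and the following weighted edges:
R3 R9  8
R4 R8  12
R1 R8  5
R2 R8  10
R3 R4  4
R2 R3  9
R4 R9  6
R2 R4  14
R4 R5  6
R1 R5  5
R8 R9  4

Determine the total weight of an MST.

33

Kruskal: consider edges lightest-first.
R3 R4 (4): add. Components now {R1} {R3,R4} {R9} {R5} {R2} {R8}
R8 R9 (4): add. Components now {R1} {R3,R4} {R8,R9} {R5} {R2}
R1 R5 (5): add. Components now {R1,R5} {R3,R4} {R8,R9} {R2}
R1 R8 (5): add. Components now {R1,R5,R8,R9} {R3,R4} {R2}
R4 R5 (6): add. Components now {R1,R3,R4,R5,R8,R9} {R2}
R4 R9 (6): skip — R4 and R9 already connected.
R3 R9 (8): skip — R9 and R3 already connected.
R2 R3 (9): add. Components now {R1,R2,R3,R4,R5,R8,R9}
MST edges: R3 R4, R8 R9, R1 R5, R1 R8, R4 R5, R2 R3; total weight 4+4+5+5+6+9 = 33.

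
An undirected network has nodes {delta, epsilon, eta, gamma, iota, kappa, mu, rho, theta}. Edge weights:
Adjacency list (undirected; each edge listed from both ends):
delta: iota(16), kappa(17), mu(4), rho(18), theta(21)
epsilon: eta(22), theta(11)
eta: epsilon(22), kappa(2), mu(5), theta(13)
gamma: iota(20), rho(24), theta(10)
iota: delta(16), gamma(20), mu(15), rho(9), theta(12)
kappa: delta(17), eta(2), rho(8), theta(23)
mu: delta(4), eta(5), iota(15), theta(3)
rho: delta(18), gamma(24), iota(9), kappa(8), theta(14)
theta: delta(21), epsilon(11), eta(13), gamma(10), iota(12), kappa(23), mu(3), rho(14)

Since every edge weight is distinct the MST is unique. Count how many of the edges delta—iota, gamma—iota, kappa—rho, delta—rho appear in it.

1

Kruskal's algorithm — process edges by increasing weight (ties by edge label):
eta—kappa (2): add — endpoints in different components.
mu—theta (3): add — endpoints in different components.
delta—mu (4): add — endpoints in different components.
eta—mu (5): add — endpoints in different components.
kappa—rho (8): add — endpoints in different components.
iota—rho (9): add — endpoints in different components.
gamma—theta (10): add — endpoints in different components.
epsilon—theta (11): add — endpoints in different components.
MST edge set: {eta—kappa, mu—theta, delta—mu, eta—mu, kappa—rho, iota—rho, gamma—theta, epsilon—theta}.
Of the listed edges, {kappa—rho} are in the MST → 1.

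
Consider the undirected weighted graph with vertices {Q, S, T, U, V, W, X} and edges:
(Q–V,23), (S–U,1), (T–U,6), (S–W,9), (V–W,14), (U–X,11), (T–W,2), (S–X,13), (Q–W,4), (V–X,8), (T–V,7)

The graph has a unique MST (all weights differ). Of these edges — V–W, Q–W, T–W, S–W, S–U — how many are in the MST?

Kruskal's algorithm — process edges by increasing weight (ties by edge label):
S–U (1): add — endpoints in different components.
T–W (2): add — endpoints in different components.
Q–W (4): add — endpoints in different components.
T–U (6): add — endpoints in different components.
T–V (7): add — endpoints in different components.
V–X (8): add — endpoints in different components.
MST edge set: {S–U, T–W, Q–W, T–U, T–V, V–X}.
Of the listed edges, {Q–W, T–W, S–U} are in the MST → 3.

3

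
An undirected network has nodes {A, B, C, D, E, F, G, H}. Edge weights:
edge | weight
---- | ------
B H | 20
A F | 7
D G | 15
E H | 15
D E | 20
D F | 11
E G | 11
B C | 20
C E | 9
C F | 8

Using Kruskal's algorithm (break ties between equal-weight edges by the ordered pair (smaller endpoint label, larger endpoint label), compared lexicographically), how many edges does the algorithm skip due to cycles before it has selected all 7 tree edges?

1

Kruskal's algorithm — process edges by increasing weight (ties by edge label):
A F (7): add — endpoints in different components.
C F (8): add — endpoints in different components.
C E (9): add — endpoints in different components.
D F (11): add — endpoints in different components.
E G (11): add — endpoints in different components.
D G (15): skip — D and G already connected.
E H (15): add — endpoints in different components.
B C (20): add — endpoints in different components.
Edges rejected before the tree was complete: 1.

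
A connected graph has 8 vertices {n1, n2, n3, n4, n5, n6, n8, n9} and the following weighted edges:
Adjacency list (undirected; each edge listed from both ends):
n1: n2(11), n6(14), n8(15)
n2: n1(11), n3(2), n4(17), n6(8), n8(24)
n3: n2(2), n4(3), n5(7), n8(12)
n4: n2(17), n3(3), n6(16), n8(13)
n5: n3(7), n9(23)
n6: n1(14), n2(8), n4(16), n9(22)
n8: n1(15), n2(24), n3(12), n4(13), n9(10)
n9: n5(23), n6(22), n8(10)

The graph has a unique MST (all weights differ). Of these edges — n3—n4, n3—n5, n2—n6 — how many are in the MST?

3

Kruskal's algorithm — process edges by increasing weight (ties by edge label):
n2—n3 (2): add — endpoints in different components.
n3—n4 (3): add — endpoints in different components.
n3—n5 (7): add — endpoints in different components.
n2—n6 (8): add — endpoints in different components.
n8—n9 (10): add — endpoints in different components.
n1—n2 (11): add — endpoints in different components.
n3—n8 (12): add — endpoints in different components.
MST edge set: {n2—n3, n3—n4, n3—n5, n2—n6, n8—n9, n1—n2, n3—n8}.
Of the listed edges, {n3—n4, n3—n5, n2—n6} are in the MST → 3.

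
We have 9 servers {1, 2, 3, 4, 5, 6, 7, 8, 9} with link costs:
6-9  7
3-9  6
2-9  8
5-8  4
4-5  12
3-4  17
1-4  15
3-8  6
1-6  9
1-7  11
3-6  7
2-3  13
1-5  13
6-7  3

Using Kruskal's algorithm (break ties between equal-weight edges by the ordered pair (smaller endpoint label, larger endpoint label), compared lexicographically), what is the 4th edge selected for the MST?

Kruskal: consider edges lightest-first.
6-7 (3): add — endpoints in different components.
5-8 (4): add — endpoints in different components.
3-8 (6): add — endpoints in different components.
3-9 (6): add — endpoints in different components.
3-6 (7): add — endpoints in different components.
6-9 (7): skip — 6 and 9 already connected.
2-9 (8): add — endpoints in different components.
1-6 (9): add — endpoints in different components.
1-7 (11): skip — 1 and 7 already connected.
4-5 (12): add — endpoints in different components.
The 4th edge added is 3-9.

3-9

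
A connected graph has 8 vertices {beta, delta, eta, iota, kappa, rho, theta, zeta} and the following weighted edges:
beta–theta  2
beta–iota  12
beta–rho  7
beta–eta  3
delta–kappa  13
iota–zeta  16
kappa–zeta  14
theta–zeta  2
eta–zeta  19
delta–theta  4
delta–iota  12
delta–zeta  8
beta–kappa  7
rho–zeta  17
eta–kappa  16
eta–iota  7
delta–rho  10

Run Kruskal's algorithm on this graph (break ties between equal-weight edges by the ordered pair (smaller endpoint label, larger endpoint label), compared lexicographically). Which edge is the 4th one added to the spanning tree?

delta-theta

Kruskal: consider edges lightest-first.
beta–theta (2): add — endpoints in different components.
theta–zeta (2): add — endpoints in different components.
beta–eta (3): add — endpoints in different components.
delta–theta (4): add — endpoints in different components.
beta–kappa (7): add — endpoints in different components.
beta–rho (7): add — endpoints in different components.
eta–iota (7): add — endpoints in different components.
The 4th edge added is delta–theta.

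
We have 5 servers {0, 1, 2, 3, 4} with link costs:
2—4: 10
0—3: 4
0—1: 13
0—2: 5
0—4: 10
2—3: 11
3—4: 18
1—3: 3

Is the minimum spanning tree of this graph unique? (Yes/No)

Kruskal: consider edges lightest-first.
1—3 (3): add — endpoints in different components.
0—3 (4): add — endpoints in different components.
0—2 (5): add — endpoints in different components.
0—4 (10): add — endpoints in different components.
Non-tree edge 2—4 has weight 10, equal to the heaviest edge on its tree cycle — swapping gives another MST of the same weight. Not unique.

No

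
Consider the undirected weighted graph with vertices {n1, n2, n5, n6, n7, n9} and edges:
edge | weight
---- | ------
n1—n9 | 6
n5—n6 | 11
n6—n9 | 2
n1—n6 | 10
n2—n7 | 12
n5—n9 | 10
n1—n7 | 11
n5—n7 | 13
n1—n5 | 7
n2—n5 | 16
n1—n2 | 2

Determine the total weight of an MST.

28

Prim's algorithm from n2:
Step 1: frontier [n1—n2 2, n2—n7 12, n2—n5 16] → take n1—n2 (2); add n1.
Step 2: frontier [n1—n9 6, n1—n5 7, n1—n6 10, n1—n7 11, n2—n7 12, n2—n5 16] → take n1—n9 (6); add n9.
Step 3: frontier [n1—n5 7, n1—n6 10, n1—n7 11, n2—n7 12, n2—n5 16, n6—n9 2, n5—n9 10] → take n6—n9 (2); add n6.
Step 4: frontier [n1—n5 7, n1—n7 11, n2—n7 12, n2—n5 16, n5—n6 11, n5—n9 10] → take n1—n5 (7); add n5.
Step 5: frontier [n1—n7 11, n2—n7 12, n5—n7 13] → take n1—n7 (11); add n7.
MST edges: n1—n2, n1—n9, n6—n9, n1—n5, n1—n7; total weight 2+6+2+7+11 = 28.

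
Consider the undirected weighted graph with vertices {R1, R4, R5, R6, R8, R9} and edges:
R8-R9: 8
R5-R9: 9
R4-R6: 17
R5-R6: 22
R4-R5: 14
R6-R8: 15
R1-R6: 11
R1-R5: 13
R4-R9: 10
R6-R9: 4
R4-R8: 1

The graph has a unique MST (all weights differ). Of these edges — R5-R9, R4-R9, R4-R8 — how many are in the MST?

Kruskal: consider edges lightest-first.
R4-R8 (1): add — endpoints in different components.
R6-R9 (4): add — endpoints in different components.
R8-R9 (8): add — endpoints in different components.
R5-R9 (9): add — endpoints in different components.
R4-R9 (10): skip — R9 and R4 already connected.
R1-R6 (11): add — endpoints in different components.
MST edge set: {R4-R8, R6-R9, R8-R9, R5-R9, R1-R6}.
Of the listed edges, {R5-R9, R4-R8} are in the MST → 2.

2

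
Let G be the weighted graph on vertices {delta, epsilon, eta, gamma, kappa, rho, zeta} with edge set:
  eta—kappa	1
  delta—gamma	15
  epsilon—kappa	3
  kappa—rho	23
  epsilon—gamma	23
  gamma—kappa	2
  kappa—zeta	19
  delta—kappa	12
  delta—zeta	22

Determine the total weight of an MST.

Prim, starting at zeta.
Step 1: cheapest edge leaving the tree is kappa—zeta (19); add kappa.
Step 2: cheapest edge leaving the tree is eta—kappa (1); add eta.
Step 3: cheapest edge leaving the tree is gamma—kappa (2); add gamma.
Step 4: cheapest edge leaving the tree is epsilon—kappa (3); add epsilon.
Step 5: cheapest edge leaving the tree is delta—kappa (12); add delta.
Step 6: cheapest edge leaving the tree is kappa—rho (23); add rho.
MST edges: kappa—zeta, eta—kappa, gamma—kappa, epsilon—kappa, delta—kappa, kappa—rho; total weight 19+1+2+3+12+23 = 60.

60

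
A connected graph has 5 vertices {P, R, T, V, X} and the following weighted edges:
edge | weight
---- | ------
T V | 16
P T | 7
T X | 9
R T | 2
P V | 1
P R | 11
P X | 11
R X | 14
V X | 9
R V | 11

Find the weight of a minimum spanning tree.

19

Sort edges by weight, then run Kruskal:
P V (1): add — endpoints in different components.
R T (2): add — endpoints in different components.
P T (7): add — endpoints in different components.
T X (9): add — endpoints in different components.
MST edges: P V, R T, P T, T X; total weight 1+2+7+9 = 19.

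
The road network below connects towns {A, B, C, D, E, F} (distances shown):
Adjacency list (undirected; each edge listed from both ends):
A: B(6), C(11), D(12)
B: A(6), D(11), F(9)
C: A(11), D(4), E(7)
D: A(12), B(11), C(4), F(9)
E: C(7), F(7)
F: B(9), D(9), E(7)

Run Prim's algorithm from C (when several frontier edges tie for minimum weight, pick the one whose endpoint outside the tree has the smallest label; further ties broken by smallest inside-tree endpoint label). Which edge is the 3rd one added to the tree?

Prim, starting at C.
Step 1: cheapest edge leaving the tree is C-D (4); add D.
Step 2: cheapest edge leaving the tree is C-E (7); add E.
Step 3: cheapest edge leaving the tree is E-F (7); add F.
Step 4: cheapest edge leaving the tree is B-F (9); add B.
Step 5: cheapest edge leaving the tree is A-B (6); add A.
The 3rd edge added is E-F.

E-F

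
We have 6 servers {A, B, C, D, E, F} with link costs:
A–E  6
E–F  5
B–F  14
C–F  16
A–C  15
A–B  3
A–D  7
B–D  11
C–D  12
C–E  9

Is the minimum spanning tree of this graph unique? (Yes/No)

Kruskal: consider edges lightest-first.
A–B (3): add. Components now {A,B} {C} {D} {E} {F}
E–F (5): add. Components now {A,B} {C} {D} {E,F}
A–E (6): add. Components now {A,B,E,F} {C} {D}
A–D (7): add. Components now {A,B,D,E,F} {C}
C–E (9): add. Components now {A,B,C,D,E,F}
Every non-tree edge has weight strictly greater than the heaviest edge on the tree path between its endpoints, so the MST is unique.

Yes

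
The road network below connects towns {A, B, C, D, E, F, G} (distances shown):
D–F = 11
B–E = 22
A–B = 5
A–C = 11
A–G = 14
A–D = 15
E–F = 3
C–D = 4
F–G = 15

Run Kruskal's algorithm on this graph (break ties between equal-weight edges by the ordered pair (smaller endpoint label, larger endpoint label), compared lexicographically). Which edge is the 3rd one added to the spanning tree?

Sort edges by weight, then run Kruskal:
E–F (3): add. Components now {A} {B} {C} {D} {E,F} {G}
C–D (4): add. Components now {A} {B} {C,D} {E,F} {G}
A–B (5): add. Components now {A,B} {C,D} {E,F} {G}
A–C (11): add. Components now {A,B,C,D} {E,F} {G}
D–F (11): add. Components now {A,B,C,D,E,F} {G}
A–G (14): add. Components now {A,B,C,D,E,F,G}
The 3rd edge added is A–B.

A-B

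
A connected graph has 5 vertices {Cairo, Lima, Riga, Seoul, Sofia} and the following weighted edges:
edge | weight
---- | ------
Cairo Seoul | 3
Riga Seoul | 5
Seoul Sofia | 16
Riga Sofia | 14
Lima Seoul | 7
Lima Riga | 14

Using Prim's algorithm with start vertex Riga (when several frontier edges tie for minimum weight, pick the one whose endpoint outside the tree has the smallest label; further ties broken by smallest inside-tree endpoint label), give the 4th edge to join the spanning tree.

Prim's algorithm from Riga:
Step 1: frontier [Riga Seoul 5, Lima Riga 14, Riga Sofia 14] → take Riga Seoul (5); add Seoul.
Step 2: frontier [Lima Riga 14, Riga Sofia 14, Cairo Seoul 3, Lima Seoul 7, Seoul Sofia 16] → take Cairo Seoul (3); add Cairo.
Step 3: frontier [Lima Riga 14, Riga Sofia 14, Lima Seoul 7, Seoul Sofia 16] → take Lima Seoul (7); add Lima.
Step 4: frontier [Riga Sofia 14, Seoul Sofia 16] → take Riga Sofia (14); add Sofia.
The 4th edge added is Riga Sofia.

Riga-Sofia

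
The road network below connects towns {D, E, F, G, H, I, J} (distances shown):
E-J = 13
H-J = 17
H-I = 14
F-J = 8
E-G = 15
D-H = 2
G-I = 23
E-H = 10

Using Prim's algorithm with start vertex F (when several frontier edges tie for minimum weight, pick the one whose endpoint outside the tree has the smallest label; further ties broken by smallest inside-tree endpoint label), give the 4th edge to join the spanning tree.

D-H

Prim's algorithm from F:
Step 1: frontier [F-J 8] → take F-J (8); add J.
Step 2: frontier [E-J 13, H-J 17] → take E-J (13); add E.
Step 3: frontier [E-H 10, E-G 15, H-J 17] → take E-H (10); add H.
Step 4: frontier [E-G 15, D-H 2, H-I 14] → take D-H (2); add D.
Step 5: frontier [E-G 15, H-I 14] → take H-I (14); add I.
Step 6: frontier [E-G 15, G-I 23] → take E-G (15); add G.
The 4th edge added is D-H.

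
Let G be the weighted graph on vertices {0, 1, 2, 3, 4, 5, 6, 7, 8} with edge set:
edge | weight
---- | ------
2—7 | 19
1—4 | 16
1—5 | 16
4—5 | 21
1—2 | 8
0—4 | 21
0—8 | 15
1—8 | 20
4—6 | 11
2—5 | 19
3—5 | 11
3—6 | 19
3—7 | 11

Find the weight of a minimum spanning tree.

Prim's algorithm from 5:
Step 1: cheapest edge leaving the tree is 3—5 (11); add 3.
Step 2: cheapest edge leaving the tree is 3—7 (11); add 7.
Step 3: cheapest edge leaving the tree is 1—5 (16); add 1.
Step 4: cheapest edge leaving the tree is 1—2 (8); add 2.
Step 5: cheapest edge leaving the tree is 1—4 (16); add 4.
Step 6: cheapest edge leaving the tree is 4—6 (11); add 6.
Step 7: cheapest edge leaving the tree is 1—8 (20); add 8.
Step 8: cheapest edge leaving the tree is 0—8 (15); add 0.
MST edges: 3—5, 3—7, 1—5, 1—2, 1—4, 4—6, 1—8, 0—8; total weight 11+11+16+8+16+11+20+15 = 108.

108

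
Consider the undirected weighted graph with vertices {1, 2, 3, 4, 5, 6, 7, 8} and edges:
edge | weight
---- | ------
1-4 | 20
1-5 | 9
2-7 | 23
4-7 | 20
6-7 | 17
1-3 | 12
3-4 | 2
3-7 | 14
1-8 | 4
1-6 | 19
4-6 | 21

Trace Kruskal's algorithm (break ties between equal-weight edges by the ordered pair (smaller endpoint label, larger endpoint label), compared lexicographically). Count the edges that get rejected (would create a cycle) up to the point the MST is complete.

4

Kruskal: consider edges lightest-first.
3-4 (2): add — endpoints in different components.
1-8 (4): add — endpoints in different components.
1-5 (9): add — endpoints in different components.
1-3 (12): add — endpoints in different components.
3-7 (14): add — endpoints in different components.
6-7 (17): add — endpoints in different components.
1-6 (19): skip — 1 and 6 already connected.
1-4 (20): skip — 1 and 4 already connected.
4-7 (20): skip — 4 and 7 already connected.
4-6 (21): skip — 4 and 6 already connected.
2-7 (23): add — endpoints in different components.
Edges rejected before the tree was complete: 4.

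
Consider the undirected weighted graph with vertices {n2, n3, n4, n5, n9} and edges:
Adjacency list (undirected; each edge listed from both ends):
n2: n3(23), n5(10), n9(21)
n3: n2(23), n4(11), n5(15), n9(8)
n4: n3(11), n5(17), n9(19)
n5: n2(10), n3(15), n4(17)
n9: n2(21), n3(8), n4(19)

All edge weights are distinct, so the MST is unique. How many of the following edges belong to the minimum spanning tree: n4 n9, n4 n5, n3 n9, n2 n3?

Sort edges by weight, then run Kruskal:
n3 n9 (8): add — endpoints in different components.
n2 n5 (10): add — endpoints in different components.
n3 n4 (11): add — endpoints in different components.
n3 n5 (15): add — endpoints in different components.
MST edge set: {n3 n9, n2 n5, n3 n4, n3 n5}.
Of the listed edges, {n3 n9} are in the MST → 1.

1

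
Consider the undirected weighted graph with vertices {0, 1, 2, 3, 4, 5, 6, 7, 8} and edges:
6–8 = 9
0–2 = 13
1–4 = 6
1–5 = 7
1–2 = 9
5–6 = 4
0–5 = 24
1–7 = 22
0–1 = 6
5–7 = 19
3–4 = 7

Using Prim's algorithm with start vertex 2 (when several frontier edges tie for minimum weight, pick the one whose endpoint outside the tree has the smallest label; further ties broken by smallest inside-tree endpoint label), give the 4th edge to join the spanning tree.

3-4

Grow the tree from 2 using Prim:
Step 1: cheapest edge leaving the tree is 1–2 (9); add 1.
Step 2: cheapest edge leaving the tree is 0–1 (6); add 0.
Step 3: cheapest edge leaving the tree is 1–4 (6); add 4.
Step 4: cheapest edge leaving the tree is 3–4 (7); add 3.
Step 5: cheapest edge leaving the tree is 1–5 (7); add 5.
Step 6: cheapest edge leaving the tree is 5–6 (4); add 6.
Step 7: cheapest edge leaving the tree is 6–8 (9); add 8.
Step 8: cheapest edge leaving the tree is 5–7 (19); add 7.
The 4th edge added is 3–4.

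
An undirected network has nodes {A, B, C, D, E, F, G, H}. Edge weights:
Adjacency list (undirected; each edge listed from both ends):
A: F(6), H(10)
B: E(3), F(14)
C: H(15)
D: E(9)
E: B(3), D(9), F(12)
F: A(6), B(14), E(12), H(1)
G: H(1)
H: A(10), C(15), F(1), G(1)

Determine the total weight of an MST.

Kruskal: consider edges lightest-first.
F H (1): add — endpoints in different components.
G H (1): add — endpoints in different components.
B E (3): add — endpoints in different components.
A F (6): add — endpoints in different components.
D E (9): add — endpoints in different components.
A H (10): skip — A and H already connected.
E F (12): add — endpoints in different components.
B F (14): skip — B and F already connected.
C H (15): add — endpoints in different components.
MST edges: F H, G H, B E, A F, D E, E F, C H; total weight 1+1+3+6+9+12+15 = 47.

47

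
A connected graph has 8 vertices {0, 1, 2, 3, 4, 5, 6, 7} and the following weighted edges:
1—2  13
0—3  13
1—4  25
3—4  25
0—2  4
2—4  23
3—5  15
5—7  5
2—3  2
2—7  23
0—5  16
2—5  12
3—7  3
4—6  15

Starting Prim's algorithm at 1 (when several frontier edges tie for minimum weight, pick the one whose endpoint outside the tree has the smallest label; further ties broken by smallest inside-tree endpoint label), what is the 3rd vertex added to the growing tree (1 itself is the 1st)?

Prim, starting at 1.
Step 1: cheapest edge leaving the tree is 1—2 (13); add 2.
Step 2: cheapest edge leaving the tree is 2—3 (2); add 3.
Step 3: cheapest edge leaving the tree is 3—7 (3); add 7.
Step 4: cheapest edge leaving the tree is 0—2 (4); add 0.
Step 5: cheapest edge leaving the tree is 5—7 (5); add 5.
Step 6: cheapest edge leaving the tree is 2—4 (23); add 4.
Step 7: cheapest edge leaving the tree is 4—6 (15); add 6.
Vertex order: 1, 2, 3, 7, 0, 5, 4, 6. The 3rd vertex is 3.

3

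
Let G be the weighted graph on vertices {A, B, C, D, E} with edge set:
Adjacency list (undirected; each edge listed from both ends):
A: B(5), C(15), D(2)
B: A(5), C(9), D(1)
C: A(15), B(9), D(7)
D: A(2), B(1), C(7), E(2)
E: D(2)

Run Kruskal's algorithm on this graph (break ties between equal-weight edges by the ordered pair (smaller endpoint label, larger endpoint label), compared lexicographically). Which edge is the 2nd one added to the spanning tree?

A-D

Sort edges by weight, then run Kruskal:
B-D (1): add — endpoints in different components.
A-D (2): add — endpoints in different components.
D-E (2): add — endpoints in different components.
A-B (5): skip — A and B already connected.
C-D (7): add — endpoints in different components.
The 2nd edge added is A-D.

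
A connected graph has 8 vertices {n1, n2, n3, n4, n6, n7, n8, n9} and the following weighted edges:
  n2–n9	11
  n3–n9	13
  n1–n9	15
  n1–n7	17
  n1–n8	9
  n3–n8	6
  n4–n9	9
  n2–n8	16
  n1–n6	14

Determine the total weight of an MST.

Kruskal's algorithm — process edges by increasing weight (ties by edge label):
n3–n8 (6): add — endpoints in different components.
n1–n8 (9): add — endpoints in different components.
n4–n9 (9): add — endpoints in different components.
n2–n9 (11): add — endpoints in different components.
n3–n9 (13): add — endpoints in different components.
n1–n6 (14): add — endpoints in different components.
n1–n9 (15): skip — n1 and n9 already connected.
n2–n8 (16): skip — n8 and n2 already connected.
n1–n7 (17): add — endpoints in different components.
MST edges: n3–n8, n1–n8, n4–n9, n2–n9, n3–n9, n1–n6, n1–n7; total weight 6+9+9+11+13+14+17 = 79.

79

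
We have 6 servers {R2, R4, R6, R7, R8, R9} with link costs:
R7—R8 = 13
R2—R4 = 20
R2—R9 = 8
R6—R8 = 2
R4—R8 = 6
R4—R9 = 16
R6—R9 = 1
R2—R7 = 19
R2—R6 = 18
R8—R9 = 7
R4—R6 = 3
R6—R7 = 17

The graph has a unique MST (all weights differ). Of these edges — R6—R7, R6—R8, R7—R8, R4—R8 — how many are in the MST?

Kruskal's algorithm — process edges by increasing weight (ties by edge label):
R6—R9 (1): add. Components now {R7} {R4} {R8} {R2} {R6,R9}
R6—R8 (2): add. Components now {R7} {R4} {R6,R8,R9} {R2}
R4—R6 (3): add. Components now {R7} {R4,R6,R8,R9} {R2}
R4—R8 (6): skip — R4 and R8 already connected.
R8—R9 (7): skip — R8 and R9 already connected.
R2—R9 (8): add. Components now {R7} {R2,R4,R6,R8,R9}
R7—R8 (13): add. Components now {R2,R4,R6,R7,R8,R9}
MST edge set: {R6—R9, R6—R8, R4—R6, R2—R9, R7—R8}.
Of the listed edges, {R6—R8, R7—R8} are in the MST → 2.

2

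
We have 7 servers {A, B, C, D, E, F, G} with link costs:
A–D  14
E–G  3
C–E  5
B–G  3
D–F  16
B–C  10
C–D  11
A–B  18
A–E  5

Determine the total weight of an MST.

43

Sort edges by weight, then run Kruskal:
B–G (3): add. Components now {A} {B,G} {C} {D} {E} {F}
E–G (3): add. Components now {A} {B,E,G} {C} {D} {F}
A–E (5): add. Components now {A,B,E,G} {C} {D} {F}
C–E (5): add. Components now {A,B,C,E,G} {D} {F}
B–C (10): skip — B and C already connected.
C–D (11): add. Components now {A,B,C,D,E,G} {F}
A–D (14): skip — A and D already connected.
D–F (16): add. Components now {A,B,C,D,E,F,G}
MST edges: B–G, E–G, A–E, C–E, C–D, D–F; total weight 3+3+5+5+11+16 = 43.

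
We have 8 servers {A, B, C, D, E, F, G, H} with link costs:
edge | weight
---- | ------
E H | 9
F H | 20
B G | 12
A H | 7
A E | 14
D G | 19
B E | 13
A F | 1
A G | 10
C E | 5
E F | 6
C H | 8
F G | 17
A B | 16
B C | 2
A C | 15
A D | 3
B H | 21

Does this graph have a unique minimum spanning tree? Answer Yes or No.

Sort edges by weight, then run Kruskal:
A F (1): add — endpoints in different components.
B C (2): add — endpoints in different components.
A D (3): add — endpoints in different components.
C E (5): add — endpoints in different components.
E F (6): add — endpoints in different components.
A H (7): add — endpoints in different components.
C H (8): skip — C and H already connected.
E H (9): skip — E and H already connected.
A G (10): add — endpoints in different components.
Every non-tree edge has weight strictly greater than the heaviest edge on the tree path between its endpoints, so the MST is unique.

Yes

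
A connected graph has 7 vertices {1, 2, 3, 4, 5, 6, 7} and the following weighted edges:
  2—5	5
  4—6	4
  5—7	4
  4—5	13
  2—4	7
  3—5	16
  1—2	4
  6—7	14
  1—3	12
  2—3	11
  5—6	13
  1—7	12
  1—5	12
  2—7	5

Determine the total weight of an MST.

35

Grow the tree from 7 using Prim:
Step 1: cheapest edge leaving the tree is 5—7 (4); add 5.
Step 2: cheapest edge leaving the tree is 2—5 (5); add 2.
Step 3: cheapest edge leaving the tree is 1—2 (4); add 1.
Step 4: cheapest edge leaving the tree is 2—4 (7); add 4.
Step 5: cheapest edge leaving the tree is 4—6 (4); add 6.
Step 6: cheapest edge leaving the tree is 2—3 (11); add 3.
MST edges: 5—7, 2—5, 1—2, 2—4, 4—6, 2—3; total weight 4+5+4+7+4+11 = 35.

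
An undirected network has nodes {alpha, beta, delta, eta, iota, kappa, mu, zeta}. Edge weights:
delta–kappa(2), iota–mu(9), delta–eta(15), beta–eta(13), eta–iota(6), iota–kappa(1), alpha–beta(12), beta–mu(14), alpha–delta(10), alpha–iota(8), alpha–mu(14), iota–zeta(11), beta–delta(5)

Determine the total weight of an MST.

Kruskal: consider edges lightest-first.
iota–kappa (1): add — endpoints in different components.
delta–kappa (2): add — endpoints in different components.
beta–delta (5): add — endpoints in different components.
eta–iota (6): add — endpoints in different components.
alpha–iota (8): add — endpoints in different components.
iota–mu (9): add — endpoints in different components.
alpha–delta (10): skip — alpha and delta already connected.
iota–zeta (11): add — endpoints in different components.
MST edges: iota–kappa, delta–kappa, beta–delta, eta–iota, alpha–iota, iota–mu, iota–zeta; total weight 1+2+5+6+8+9+11 = 42.

42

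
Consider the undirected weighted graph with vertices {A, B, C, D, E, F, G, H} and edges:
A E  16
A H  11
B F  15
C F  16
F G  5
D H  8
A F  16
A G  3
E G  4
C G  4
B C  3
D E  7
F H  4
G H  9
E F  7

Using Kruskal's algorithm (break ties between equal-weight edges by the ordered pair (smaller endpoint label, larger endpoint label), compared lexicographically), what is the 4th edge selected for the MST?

E-G

Sort edges by weight, then run Kruskal:
A G (3): add — endpoints in different components.
B C (3): add — endpoints in different components.
C G (4): add — endpoints in different components.
E G (4): add — endpoints in different components.
F H (4): add — endpoints in different components.
F G (5): add — endpoints in different components.
D E (7): add — endpoints in different components.
The 4th edge added is E G.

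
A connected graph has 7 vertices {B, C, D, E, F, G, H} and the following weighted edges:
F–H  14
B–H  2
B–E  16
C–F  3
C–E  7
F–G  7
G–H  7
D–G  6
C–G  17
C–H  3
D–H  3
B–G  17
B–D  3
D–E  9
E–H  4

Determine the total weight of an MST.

Prim, starting at B.
Step 1: cheapest edge leaving the tree is B–H (2); add H.
Step 2: cheapest edge leaving the tree is C–H (3); add C.
Step 3: cheapest edge leaving the tree is B–D (3); add D.
Step 4: cheapest edge leaving the tree is C–F (3); add F.
Step 5: cheapest edge leaving the tree is E–H (4); add E.
Step 6: cheapest edge leaving the tree is D–G (6); add G.
MST edges: B–H, C–H, B–D, C–F, E–H, D–G; total weight 2+3+3+3+4+6 = 21.

21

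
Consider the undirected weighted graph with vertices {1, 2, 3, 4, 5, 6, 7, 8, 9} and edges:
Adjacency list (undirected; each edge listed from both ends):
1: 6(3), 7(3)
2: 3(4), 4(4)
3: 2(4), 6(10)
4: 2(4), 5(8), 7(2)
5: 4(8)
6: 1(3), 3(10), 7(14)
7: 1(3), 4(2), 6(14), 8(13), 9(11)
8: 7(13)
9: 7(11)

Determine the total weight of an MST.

Grow the tree from 6 using Prim:
Step 1: frontier [1–6 3, 3–6 10, 6–7 14] → take 1–6 (3); add 1.
Step 2: frontier [1–7 3, 3–6 10, 6–7 14] → take 1–7 (3); add 7.
Step 3: frontier [3–6 10, 4–7 2, 7–9 11, 7–8 13] → take 4–7 (2); add 4.
Step 4: frontier [2–4 4, 4–5 8, 3–6 10, 7–9 11, 7–8 13] → take 2–4 (4); add 2.
Step 5: frontier [2–3 4, 4–5 8, 3–6 10, 7–9 11, 7–8 13] → take 2–3 (4); add 3.
Step 6: frontier [4–5 8, 7–9 11, 7–8 13] → take 4–5 (8); add 5.
Step 7: frontier [7–9 11, 7–8 13] → take 7–9 (11); add 9.
Step 8: frontier [7–8 13] → take 7–8 (13); add 8.
MST edges: 1–6, 1–7, 4–7, 2–4, 2–3, 4–5, 7–9, 7–8; total weight 3+3+2+4+4+8+11+13 = 48.

48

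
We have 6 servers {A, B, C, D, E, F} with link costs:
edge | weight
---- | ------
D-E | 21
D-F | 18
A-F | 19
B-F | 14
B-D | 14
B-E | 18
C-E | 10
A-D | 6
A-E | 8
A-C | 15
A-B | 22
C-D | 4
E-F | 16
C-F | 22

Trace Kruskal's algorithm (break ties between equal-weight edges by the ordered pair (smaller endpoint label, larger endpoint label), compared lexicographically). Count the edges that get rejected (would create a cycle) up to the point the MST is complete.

1

Kruskal's algorithm — process edges by increasing weight (ties by edge label):
C-D (4): add. Components now {A} {B} {C,D} {E} {F}
A-D (6): add. Components now {A,C,D} {B} {E} {F}
A-E (8): add. Components now {A,C,D,E} {B} {F}
C-E (10): skip — C and E already connected.
B-D (14): add. Components now {A,B,C,D,E} {F}
B-F (14): add. Components now {A,B,C,D,E,F}
Edges rejected before the tree was complete: 1.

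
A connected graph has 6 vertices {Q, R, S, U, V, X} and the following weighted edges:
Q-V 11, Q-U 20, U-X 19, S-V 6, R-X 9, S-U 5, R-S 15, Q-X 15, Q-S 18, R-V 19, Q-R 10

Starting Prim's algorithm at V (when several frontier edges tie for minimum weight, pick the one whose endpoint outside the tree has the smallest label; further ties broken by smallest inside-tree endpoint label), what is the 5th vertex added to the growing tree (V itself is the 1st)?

Grow the tree from V using Prim:
Step 1: cheapest edge leaving the tree is S-V (6); add S.
Step 2: cheapest edge leaving the tree is S-U (5); add U.
Step 3: cheapest edge leaving the tree is Q-V (11); add Q.
Step 4: cheapest edge leaving the tree is Q-R (10); add R.
Step 5: cheapest edge leaving the tree is R-X (9); add X.
Vertex order: V, S, U, Q, R, X. The 5th vertex is R.

R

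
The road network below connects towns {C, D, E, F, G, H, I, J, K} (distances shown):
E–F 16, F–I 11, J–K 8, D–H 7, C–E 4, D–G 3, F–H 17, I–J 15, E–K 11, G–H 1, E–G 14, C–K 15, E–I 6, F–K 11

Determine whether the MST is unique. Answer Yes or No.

Sort edges by weight, then run Kruskal:
G–H (1): add — endpoints in different components.
D–G (3): add — endpoints in different components.
C–E (4): add — endpoints in different components.
E–I (6): add — endpoints in different components.
D–H (7): skip — D and H already connected.
J–K (8): add — endpoints in different components.
E–K (11): add — endpoints in different components.
F–I (11): add — endpoints in different components.
F–K (11): skip — F and K already connected.
E–G (14): add — endpoints in different components.
Non-tree edge F–K has weight 11, equal to the heaviest edge on its tree cycle — swapping gives another MST of the same weight. Not unique.

No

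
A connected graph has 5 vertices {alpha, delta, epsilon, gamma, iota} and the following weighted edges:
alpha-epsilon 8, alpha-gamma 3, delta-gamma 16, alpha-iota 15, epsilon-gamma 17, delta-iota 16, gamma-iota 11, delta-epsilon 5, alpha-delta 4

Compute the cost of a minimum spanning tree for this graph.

23

Prim, starting at iota.
Step 1: frontier [gamma-iota 11, alpha-iota 15, delta-iota 16] → take gamma-iota (11); add gamma.
Step 2: frontier [alpha-gamma 3, delta-gamma 16, epsilon-gamma 17, alpha-iota 15, delta-iota 16] → take alpha-gamma (3); add alpha.
Step 3: frontier [alpha-delta 4, alpha-epsilon 8, delta-gamma 16, epsilon-gamma 17, delta-iota 16] → take alpha-delta (4); add delta.
Step 4: frontier [alpha-epsilon 8, delta-epsilon 5, epsilon-gamma 17] → take delta-epsilon (5); add epsilon.
MST edges: gamma-iota, alpha-gamma, alpha-delta, delta-epsilon; total weight 11+3+4+5 = 23.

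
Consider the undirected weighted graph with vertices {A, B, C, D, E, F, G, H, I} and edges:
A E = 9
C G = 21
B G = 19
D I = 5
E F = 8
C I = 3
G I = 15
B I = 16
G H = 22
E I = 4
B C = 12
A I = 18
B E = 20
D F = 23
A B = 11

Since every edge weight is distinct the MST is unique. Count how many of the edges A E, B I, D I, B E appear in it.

2

Kruskal: consider edges lightest-first.
C I (3): add — endpoints in different components.
E I (4): add — endpoints in different components.
D I (5): add — endpoints in different components.
E F (8): add — endpoints in different components.
A E (9): add — endpoints in different components.
A B (11): add — endpoints in different components.
B C (12): skip — B and C already connected.
G I (15): add — endpoints in different components.
B I (16): skip — B and I already connected.
A I (18): skip — A and I already connected.
B G (19): skip — B and G already connected.
B E (20): skip — B and E already connected.
C G (21): skip — C and G already connected.
G H (22): add — endpoints in different components.
MST edge set: {C I, E I, D I, E F, A E, A B, G I, G H}.
Of the listed edges, {A E, D I} are in the MST → 2.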